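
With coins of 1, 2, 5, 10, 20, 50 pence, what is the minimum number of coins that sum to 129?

6

129 = 2×50 + 1×20 + 1×5 + 2×2
Total coins = 2 + 1 + 1 + 2 = 6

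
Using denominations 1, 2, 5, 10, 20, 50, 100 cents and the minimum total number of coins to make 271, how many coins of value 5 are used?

0

Use the largest denomination that fits, subtract, and repeat.
271 − 2×100→71 − 1×50→21 − 1×20→1 − 1×1→0
Count of 5: 0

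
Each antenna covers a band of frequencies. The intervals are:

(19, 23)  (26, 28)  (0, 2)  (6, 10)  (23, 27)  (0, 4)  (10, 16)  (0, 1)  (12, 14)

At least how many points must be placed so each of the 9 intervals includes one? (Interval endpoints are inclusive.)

5

Sort by right endpoint; whenever an interval is uncovered, place a point at its right end.
Sorted: [0,1] [0,2] [0,4] [6,10] [12,14] [10,16] [19,23] [23,27] [26,28]
{[0,1],[0,2],[0,4]} hit by 1; {[6,10]} hit by 10; {[12,14],[10,16]} hit by 14; {[19,23],[23,27]} hit by 23; {[26,28]} hit by 28.
Points: 1, 10, 14, 23, 28 (5 total).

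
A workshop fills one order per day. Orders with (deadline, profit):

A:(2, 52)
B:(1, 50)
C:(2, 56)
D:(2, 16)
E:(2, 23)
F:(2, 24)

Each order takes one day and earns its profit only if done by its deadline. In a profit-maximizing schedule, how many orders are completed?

Take jobs in profit order; each goes to the latest open slot no later than its deadline.
Profit order: C=56 A=52 B=50 F=24 E=23 D=16
Assign: C→slot 2, A→slot 1, B skipped, F skipped, E skipped, D skipped.
Slots: [1:A] [2:C]
2 of 6 scheduled.

2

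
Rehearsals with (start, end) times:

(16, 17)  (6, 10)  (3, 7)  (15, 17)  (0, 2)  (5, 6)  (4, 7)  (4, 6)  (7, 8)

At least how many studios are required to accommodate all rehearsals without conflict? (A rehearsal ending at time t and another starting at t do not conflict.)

4

Events (time:±→running): 0:+→1 2:-→0 3:+→1 4:+→2 4:+→3 5:+→4 … peak 4.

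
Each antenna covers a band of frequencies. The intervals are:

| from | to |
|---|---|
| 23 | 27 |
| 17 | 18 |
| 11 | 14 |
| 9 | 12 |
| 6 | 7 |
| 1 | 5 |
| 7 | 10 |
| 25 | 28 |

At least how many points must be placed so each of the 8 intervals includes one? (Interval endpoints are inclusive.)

5

By right end: [1,5]  [6,7]  [7,10]  [9,12]  [11,14]  [17,18]  [23,27]  [25,28]
[1,5] uncovered → point at 5; [6,7] uncovered → point at 7; [9,12] uncovered → point at 12; [17,18] uncovered → point at 18; [23,27] uncovered → point at 27.
Points: 5, 7, 12, 18, 27 (5 total).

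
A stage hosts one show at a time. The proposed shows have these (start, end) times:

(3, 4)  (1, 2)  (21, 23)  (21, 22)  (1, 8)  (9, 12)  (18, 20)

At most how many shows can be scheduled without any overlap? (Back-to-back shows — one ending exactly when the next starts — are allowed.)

5

By end time: (1,2), (3,4), (1,8), (9,12), (18,20), (21,22), (21,23).
Pick (1,2); next start ≥ 2 → (3,4); next start ≥ 4 → (9,12); next start ≥ 12 → (18,20); next start ≥ 20 → (21,22).
Selected 5 shows.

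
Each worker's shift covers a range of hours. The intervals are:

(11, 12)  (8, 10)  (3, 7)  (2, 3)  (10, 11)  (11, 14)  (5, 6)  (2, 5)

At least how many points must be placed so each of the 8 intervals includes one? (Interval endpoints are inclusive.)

4

Sort by right endpoint; whenever an interval is uncovered, place a point at its right end.
By right end: [2,3]  [2,5]  [5,6]  [3,7]  [8,10]  [10,11]  [11,12]  [11,14]
[2,3] uncovered → point at 3; [5,6] uncovered → point at 6; [8,10] uncovered → point at 10; [11,12] uncovered → point at 12.
Points: 3, 6, 10, 12 (4 total).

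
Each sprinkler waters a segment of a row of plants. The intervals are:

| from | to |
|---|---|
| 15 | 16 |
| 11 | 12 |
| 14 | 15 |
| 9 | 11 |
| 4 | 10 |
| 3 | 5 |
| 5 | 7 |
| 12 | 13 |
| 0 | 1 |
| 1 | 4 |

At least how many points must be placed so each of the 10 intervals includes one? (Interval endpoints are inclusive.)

Process intervals by earliest right end; each time one isn't hit yet, stab at its right endpoint.
By right end: [0,1]  [1,4]  [3,5]  [5,7]  [4,10]  [9,11]  [11,12]  [12,13]  [14,15]  [15,16]
[0,1] uncovered → point at 1; [3,5] uncovered → point at 5; [9,11] uncovered → point at 11; [12,13] uncovered → point at 13; [14,15] uncovered → point at 15.
Points: 1, 5, 11, 13, 15 (5 total).

5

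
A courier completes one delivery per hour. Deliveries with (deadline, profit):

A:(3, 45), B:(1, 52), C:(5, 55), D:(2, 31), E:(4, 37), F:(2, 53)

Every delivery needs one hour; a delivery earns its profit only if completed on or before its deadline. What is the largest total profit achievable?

By profit: C(d5,55), F(d2,53), B(d1,52), A(d3,45), E(d4,37), D(d2,31)
C→slot 5; F→slot 2; B→slot 1; A→slot 3; E→slot 4; D skipped.
Profit = 52 + 53 + 45 + 37 + 55 = 242

242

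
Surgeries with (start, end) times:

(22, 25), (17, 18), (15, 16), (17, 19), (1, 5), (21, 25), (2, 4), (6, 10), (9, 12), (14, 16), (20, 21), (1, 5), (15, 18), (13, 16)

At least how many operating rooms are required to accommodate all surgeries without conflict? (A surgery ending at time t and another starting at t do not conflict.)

4

Count concurrent intervals with a sweep; the peak is the room count.
starts: [1, 1, 2, 6, 9, 13, 14, 15, 15, 17, 17, 20, 21, 22]
ends:   [4, 5, 5, 10, 12, 16, 16, 16, 18, 18, 19, 21, 25, 25]
s1→1 s1→2 s2→3 e4→2 e5→1 e5→0 s6→1 s9→2 e10→1 e12→0 s13→1 s14→2 s15→3 s15→4  — peak 4.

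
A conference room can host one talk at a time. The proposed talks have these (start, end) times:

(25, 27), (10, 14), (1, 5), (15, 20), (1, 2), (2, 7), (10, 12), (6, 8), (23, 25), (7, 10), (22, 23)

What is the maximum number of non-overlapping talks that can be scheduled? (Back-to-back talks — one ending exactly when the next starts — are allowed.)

Sorted by end: (1,2)  (1,5)  (2,7)  (6,8)  (7,10)  (10,12)  (10,14)  (15,20)  (22,23)  (23,25)  (25,27)
take (1,2); skip (1,5); take (2,7); take (7,10); take (10,12); take (15,20); take (22,23); take (23,25); take (25,27).
Selected 8 talks.

8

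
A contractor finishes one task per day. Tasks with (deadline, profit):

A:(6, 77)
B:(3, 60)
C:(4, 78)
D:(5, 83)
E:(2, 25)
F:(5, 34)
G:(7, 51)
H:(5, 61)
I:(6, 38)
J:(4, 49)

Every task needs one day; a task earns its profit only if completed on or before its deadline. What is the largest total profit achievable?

Take jobs in profit order; each goes to the latest open slot no later than its deadline.
By profit: D(d5,83), C(d4,78), A(d6,77), H(d5,61), B(d3,60), G(d7,51), J(d4,49), I(d6,38), F(d5,34), E(d2,25)
D→slot 5; C→slot 4; A→slot 6; H→slot 3; B→slot 2; G→slot 7; J→slot 1; I skipped; F skipped; E skipped.
Profit = 49 + 60 + 61 + 78 + 83 + 77 + 51 = 459

459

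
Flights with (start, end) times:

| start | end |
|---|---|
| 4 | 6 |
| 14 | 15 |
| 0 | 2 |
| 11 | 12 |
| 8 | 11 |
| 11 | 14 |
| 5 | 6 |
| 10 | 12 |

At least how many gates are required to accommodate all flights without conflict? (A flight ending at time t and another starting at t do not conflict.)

The answer is the maximum number of intervals overlapping at any instant.
starts: [0, 4, 5, 8, 10, 11, 11, 14]
ends:   [2, 6, 6, 11, 12, 12, 14, 15]
s0→1 e2→0 s4→1 s5→2 e6→1 e6→0 s8→1 s10→2 e11→1 s11→2 s11→3  — peak 3.

3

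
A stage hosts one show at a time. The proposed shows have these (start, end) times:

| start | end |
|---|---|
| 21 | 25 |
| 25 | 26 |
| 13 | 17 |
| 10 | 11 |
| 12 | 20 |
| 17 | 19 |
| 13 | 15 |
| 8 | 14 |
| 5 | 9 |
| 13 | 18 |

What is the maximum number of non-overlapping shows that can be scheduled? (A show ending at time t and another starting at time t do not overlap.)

6

Order by finish time; keep every interval that doesn't clash with the previous kept one.
Sorted by end: (5,9)  (10,11)  (8,14)  (13,15)  (13,17)  (13,18)  (17,19)  (12,20)  (21,25)  (25,26)
take (5,9); take (10,11); skip (8,14); take (13,15); skip (13,18); take (17,19); take (21,25); take (25,26).
Selected 6 shows.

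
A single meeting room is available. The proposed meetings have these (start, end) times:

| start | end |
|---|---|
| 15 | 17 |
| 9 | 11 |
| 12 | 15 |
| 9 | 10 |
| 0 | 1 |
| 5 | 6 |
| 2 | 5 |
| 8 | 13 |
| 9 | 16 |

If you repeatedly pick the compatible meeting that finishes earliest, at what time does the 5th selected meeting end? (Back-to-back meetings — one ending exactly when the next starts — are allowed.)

Order by finish time; keep every interval that doesn't clash with the previous kept one.
By end time: (0,1), (2,5), (5,6), (9,10), (9,11), (8,13), (12,15), (9,16), (15,17).
Pick (0,1); next start ≥ 1 → (2,5); next start ≥ 5 → (5,6); next start ≥ 6 → (9,10); next start ≥ 10 → (12,15); next start ≥ 15 → (15,17).
Selected: (0,1) (2,5) (5,6) (9,10) (12,15) (15,17)

15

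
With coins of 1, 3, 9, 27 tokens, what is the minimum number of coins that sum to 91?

91 − 3×27→10 − 1×9→1 − 1×1→0
Total coins = 3 + 1 + 1 = 5

5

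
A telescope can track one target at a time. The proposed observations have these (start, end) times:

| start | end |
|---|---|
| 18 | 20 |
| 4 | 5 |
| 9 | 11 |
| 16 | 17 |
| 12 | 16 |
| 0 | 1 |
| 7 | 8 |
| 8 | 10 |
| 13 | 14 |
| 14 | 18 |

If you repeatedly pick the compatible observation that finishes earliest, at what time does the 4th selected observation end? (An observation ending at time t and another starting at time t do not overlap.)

10

By end time: (0,1), (4,5), (7,8), (8,10), (9,11), (13,14), (12,16), (16,17), (14,18), (18,20).
Pick (0,1); next start ≥ 1 → (4,5); next start ≥ 5 → (7,8); next start ≥ 8 → (8,10); next start ≥ 10 → (13,14); next start ≥ 14 → (16,17); next start ≥ 17 → (18,20).
Selected: (0,1) (4,5) (7,8) (8,10) (13,14) (16,17) (18,20)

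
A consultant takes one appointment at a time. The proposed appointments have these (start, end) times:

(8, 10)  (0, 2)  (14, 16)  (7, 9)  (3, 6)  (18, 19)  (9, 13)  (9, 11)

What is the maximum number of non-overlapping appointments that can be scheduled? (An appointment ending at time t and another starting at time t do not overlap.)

6

Greedy by earliest finish: after sorting by end time, pick each interval compatible with the last pick.
By end time: (0,2), (3,6), (7,9), (8,10), (9,11), (9,13), (14,16), (18,19).
Pick (0,2); next start ≥ 2 → (3,6); next start ≥ 6 → (7,9); next start ≥ 9 → (9,11); next start ≥ 11 → (14,16); next start ≥ 16 → (18,19).
Selected 6 appointments.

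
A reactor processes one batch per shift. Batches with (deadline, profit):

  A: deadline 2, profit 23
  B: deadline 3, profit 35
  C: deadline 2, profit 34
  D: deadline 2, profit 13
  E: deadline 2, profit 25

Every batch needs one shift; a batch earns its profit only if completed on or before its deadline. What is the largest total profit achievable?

94

Take jobs in profit order; each goes to the latest open slot no later than its deadline.
Profit order: B=35 C=34 E=25 A=23 D=13
Assign: B→slot 3, C→slot 2, E→slot 1, A skipped, D skipped.
Slots: [1:E] [2:C] [3:B]
Profit = 25 + 34 + 35 = 94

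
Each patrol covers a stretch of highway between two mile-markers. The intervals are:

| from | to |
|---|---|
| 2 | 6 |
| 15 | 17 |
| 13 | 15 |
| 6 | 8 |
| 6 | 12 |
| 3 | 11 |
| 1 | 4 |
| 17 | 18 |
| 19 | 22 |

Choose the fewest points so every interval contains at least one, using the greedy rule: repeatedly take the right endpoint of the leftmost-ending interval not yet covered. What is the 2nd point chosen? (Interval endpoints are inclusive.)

By right end: [1,4]  [2,6]  [6,8]  [3,11]  [6,12]  [13,15]  [15,17]  [17,18]  [19,22]
[1,4] uncovered → point at 4; [6,8] uncovered → point at 8; [13,15] uncovered → point at 15; [17,18] uncovered → point at 18; [19,22] uncovered → point at 22.
Points: 4, 8, 15, 18, 22 (5 total).

8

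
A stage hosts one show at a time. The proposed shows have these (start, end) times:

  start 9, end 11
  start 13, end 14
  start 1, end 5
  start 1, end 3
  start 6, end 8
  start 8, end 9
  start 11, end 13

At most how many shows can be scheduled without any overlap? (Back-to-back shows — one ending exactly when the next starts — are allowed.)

Sort by end time and greedily take each interval whose start is ≥ the last chosen end.
Sorted by end: (1,3)  (1,5)  (6,8)  (8,9)  (9,11)  (11,13)  (13,14)
take (1,3); skip (1,5); take (6,8); take (8,9); take (9,11); take (11,13); take (13,14).
Selected 6 shows.

6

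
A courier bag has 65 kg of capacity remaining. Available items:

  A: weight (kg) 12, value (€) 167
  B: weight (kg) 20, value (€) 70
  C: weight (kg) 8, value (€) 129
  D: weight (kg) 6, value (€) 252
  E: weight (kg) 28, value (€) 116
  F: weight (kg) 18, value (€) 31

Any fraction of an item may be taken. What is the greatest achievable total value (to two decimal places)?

Greedy by value/weight ratio, highest first.
Ratios (sorted): D 42.00, C 16.12, A 13.92, E 4.14, B 3.50, F 1.72
take D (6 @ 252); take C (8 @ 129); take A (12 @ 167); take E (28 @ 116); take 11/20 of B → 38.50. Capacity used 65/65.
Total value = 702.50

702.50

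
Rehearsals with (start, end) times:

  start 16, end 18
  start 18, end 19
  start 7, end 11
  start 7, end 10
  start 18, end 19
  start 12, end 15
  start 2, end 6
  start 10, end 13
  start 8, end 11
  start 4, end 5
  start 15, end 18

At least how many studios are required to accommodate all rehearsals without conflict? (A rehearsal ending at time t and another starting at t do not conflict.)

3

starts: [2, 4, 7, 7, 8, 10, 12, 15, 16, 18, 18]
ends:   [5, 6, 10, 11, 11, 13, 15, 18, 18, 19, 19]
s2→1 s4→2 e5→1 e6→0 s7→1 s7→2 s8→3  — peak 3.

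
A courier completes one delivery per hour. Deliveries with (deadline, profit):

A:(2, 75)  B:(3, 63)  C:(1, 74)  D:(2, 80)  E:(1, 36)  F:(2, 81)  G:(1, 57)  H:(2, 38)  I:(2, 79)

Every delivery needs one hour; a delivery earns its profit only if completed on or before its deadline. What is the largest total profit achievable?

Sort by profit descending; place each in the latest free slot ≤ its deadline.
By profit: F(d2,81), D(d2,80), I(d2,79), A(d2,75), C(d1,74), B(d3,63), G(d1,57), H(d2,38), E(d1,36)
F→slot 2; D→slot 1; I skipped; A skipped; C skipped; B→slot 3; G skipped; H skipped; E skipped.
Profit = 80 + 81 + 63 = 224

224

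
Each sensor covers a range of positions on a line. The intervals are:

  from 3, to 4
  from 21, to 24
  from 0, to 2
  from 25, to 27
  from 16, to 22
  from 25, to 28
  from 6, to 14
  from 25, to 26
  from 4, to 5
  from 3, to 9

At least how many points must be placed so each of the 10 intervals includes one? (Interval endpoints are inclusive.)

Process intervals by earliest right end; each time one isn't hit yet, stab at its right endpoint.
By right end: [0,2]  [3,4]  [4,5]  [3,9]  [6,14]  [16,22]  [21,24]  [25,26]  [25,27]  [25,28]
[0,2] uncovered → point at 2; [3,4] uncovered → point at 4; [6,14] uncovered → point at 14; [16,22] uncovered → point at 22; [25,26] uncovered → point at 26.
Points: 2, 4, 14, 22, 26 (5 total).

5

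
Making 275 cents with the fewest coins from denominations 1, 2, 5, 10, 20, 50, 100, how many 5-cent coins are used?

1

275 − 2×100→75 − 1×50→25 − 1×20→5 − 1×5→0
Count of 5: 1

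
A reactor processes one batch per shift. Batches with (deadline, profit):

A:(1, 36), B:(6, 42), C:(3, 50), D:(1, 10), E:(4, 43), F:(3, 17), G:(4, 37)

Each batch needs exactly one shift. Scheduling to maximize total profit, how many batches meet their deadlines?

5

Profit order: C=50 E=43 B=42 G=37 A=36 F=17 D=10
Assign: C→slot 3, E→slot 4, B→slot 6, G→slot 2, A→slot 1, F skipped, D skipped.
Slots: [1:A] [2:G] [3:C] [4:E] [6:B]
5 of 7 scheduled.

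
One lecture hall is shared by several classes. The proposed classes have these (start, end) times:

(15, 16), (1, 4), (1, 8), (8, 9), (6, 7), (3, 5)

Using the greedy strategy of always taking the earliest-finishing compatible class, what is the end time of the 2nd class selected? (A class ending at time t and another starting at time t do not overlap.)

Order by finish time; keep every interval that doesn't clash with the previous kept one.
Sorted by end: (1,4)  (3,5)  (6,7)  (1,8)  (8,9)  (15,16)
take (1,4); skip (3,5); take (6,7); take (8,9); take (15,16).
Selected: (1,4) (6,7) (8,9) (15,16)

7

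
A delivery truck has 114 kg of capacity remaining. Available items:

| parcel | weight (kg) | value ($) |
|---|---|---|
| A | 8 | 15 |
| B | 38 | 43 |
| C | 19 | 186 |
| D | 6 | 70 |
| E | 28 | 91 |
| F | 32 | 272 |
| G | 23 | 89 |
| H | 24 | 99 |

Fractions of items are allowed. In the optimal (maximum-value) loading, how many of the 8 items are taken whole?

5

Order: D (70/6=11.67) > C (186/19=9.79) > F (272/32=8.50) > H (99/24=4.12) > G (89/23=3.87) > E (91/28=3.25) > A (15/8=1.88) > B (43/38=1.13)
Fill: take D (6 @ 70) → take C (19 @ 186) → take F (32 @ 272) → take H (24 @ 99) → take G (23 @ 89) → take 10/28 of E → 32.50; 114/114 used.
5 item(s) taken whole; one partial (take 10/28 of E).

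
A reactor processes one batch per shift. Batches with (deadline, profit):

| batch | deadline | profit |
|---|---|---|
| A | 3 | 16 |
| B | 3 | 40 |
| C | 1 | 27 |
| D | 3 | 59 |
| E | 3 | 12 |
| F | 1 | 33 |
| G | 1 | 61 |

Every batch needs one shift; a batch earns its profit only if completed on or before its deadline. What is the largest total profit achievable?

Profit order: G=61 D=59 B=40 F=33 C=27 A=16 E=12
Assign: G→slot 1, D→slot 3, B→slot 2, F skipped, C skipped, A skipped, E skipped.
Slots: [1:G] [2:B] [3:D]
Profit = 61 + 40 + 59 = 160

160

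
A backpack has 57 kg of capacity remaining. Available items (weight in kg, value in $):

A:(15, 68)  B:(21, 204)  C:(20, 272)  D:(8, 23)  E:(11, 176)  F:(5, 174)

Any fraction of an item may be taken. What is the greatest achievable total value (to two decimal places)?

Greedy by value/weight ratio, highest first.
Ratios (sorted): F 34.80, E 16.00, C 13.60, B 9.71, A 4.53, D 2.88
take F (5 @ 174); take E (11 @ 176); take C (20 @ 272); take B (21 @ 204). Capacity used 57/57.
Total value = 826.00

826.00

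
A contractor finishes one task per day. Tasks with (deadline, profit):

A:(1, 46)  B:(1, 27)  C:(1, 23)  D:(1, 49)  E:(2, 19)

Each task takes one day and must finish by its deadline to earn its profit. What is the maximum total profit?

Take jobs in profit order; each goes to the latest open slot no later than its deadline.
Profit order: D=49 A=46 B=27 C=23 E=19
Assign: D→slot 1, A skipped, B skipped, C skipped, E→slot 2.
Slots: [1:D] [2:E]
Profit = 49 + 19 = 68

68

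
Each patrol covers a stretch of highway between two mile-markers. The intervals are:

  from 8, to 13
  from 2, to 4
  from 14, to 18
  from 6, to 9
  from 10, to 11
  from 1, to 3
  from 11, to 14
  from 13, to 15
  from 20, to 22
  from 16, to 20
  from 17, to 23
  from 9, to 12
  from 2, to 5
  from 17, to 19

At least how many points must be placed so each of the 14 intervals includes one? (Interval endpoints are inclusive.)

6

Process intervals by earliest right end; each time one isn't hit yet, stab at its right endpoint.
Sorted: [1,3] [2,4] [2,5] [6,9] [10,11] [9,12] [8,13] [11,14] [13,15] [14,18] [17,19] [16,20] [20,22] [17,23]
{[1,3],[2,4],[2,5]} hit by 3; {[6,9]} hit by 9; {[10,11],[9,12],[8,13],[11,14]} hit by 11; {[13,15],[14,18]} hit by 15; {[17,19],[16,20]} hit by 19; {[20,22],[17,23]} hit by 22.
Points: 3, 9, 11, 15, 19, 22 (6 total).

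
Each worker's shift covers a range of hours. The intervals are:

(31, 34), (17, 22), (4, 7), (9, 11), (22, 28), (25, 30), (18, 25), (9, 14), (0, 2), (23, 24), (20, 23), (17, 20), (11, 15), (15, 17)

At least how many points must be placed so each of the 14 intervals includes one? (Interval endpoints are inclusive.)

7

Process intervals by earliest right end; each time one isn't hit yet, stab at its right endpoint.
Sorted: [0,2] [4,7] [9,11] [9,14] [11,15] [15,17] [17,20] [17,22] [20,23] [23,24] [18,25] [22,28] [25,30] [31,34]
{[0,2]} hit by 2; {[4,7]} hit by 7; {[9,11],[9,14],[11,15]} hit by 11; {[15,17],[17,20],[17,22]} hit by 17; {[20,23],[23,24],[18,25],[22,28]} hit by 23; {[25,30]} hit by 30; {[31,34]} hit by 34.
Points: 2, 7, 11, 17, 23, 30, 34 (7 total).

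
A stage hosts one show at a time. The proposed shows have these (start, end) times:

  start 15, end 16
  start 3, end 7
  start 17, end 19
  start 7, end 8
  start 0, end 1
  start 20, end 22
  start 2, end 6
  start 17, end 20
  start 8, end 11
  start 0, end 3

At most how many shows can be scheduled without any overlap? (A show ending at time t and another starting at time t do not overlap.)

Greedy by earliest finish: after sorting by end time, pick each interval compatible with the last pick.
Sorted by end: (0,1)  (0,3)  (2,6)  (3,7)  (7,8)  (8,11)  (15,16)  (17,19)  (17,20)  (20,22)
take (0,1); skip (0,3); take (2,6); take (7,8); take (8,11); take (15,16); take (17,19); take (20,22).
Selected 7 shows.

7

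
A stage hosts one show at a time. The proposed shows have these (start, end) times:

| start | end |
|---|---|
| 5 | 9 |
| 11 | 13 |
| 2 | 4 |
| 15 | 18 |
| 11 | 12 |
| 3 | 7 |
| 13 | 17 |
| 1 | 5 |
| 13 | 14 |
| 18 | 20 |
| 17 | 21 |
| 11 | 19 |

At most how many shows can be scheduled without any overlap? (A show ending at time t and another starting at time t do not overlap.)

6

Order by finish time; keep every interval that doesn't clash with the previous kept one.
Sorted by end: (2,4)  (1,5)  (3,7)  (5,9)  (11,12)  (11,13)  (13,14)  (13,17)  (15,18)  (11,19)  (18,20)  (17,21)
take (2,4); take (5,9); take (11,12); skip (11,13); take (13,14); skip (13,17); take (15,18); take (18,20); skip (17,21).
Selected 6 shows.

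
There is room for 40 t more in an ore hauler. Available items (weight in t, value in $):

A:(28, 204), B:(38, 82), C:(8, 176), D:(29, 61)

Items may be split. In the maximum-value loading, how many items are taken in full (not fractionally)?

2

Sort by value per unit weight and fill in that order.
Ratios (sorted): C 22.00, A 7.29, B 2.16, D 2.10
take C (8 @ 176); take A (28 @ 204); take 4/38 of B → 8.63. Capacity used 40/40.
2 item(s) taken whole; one partial (take 4/38 of B).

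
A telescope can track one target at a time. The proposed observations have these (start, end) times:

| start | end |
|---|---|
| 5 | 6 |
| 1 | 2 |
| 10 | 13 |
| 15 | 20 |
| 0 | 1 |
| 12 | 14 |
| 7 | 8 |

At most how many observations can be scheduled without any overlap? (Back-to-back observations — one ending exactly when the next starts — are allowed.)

Sorted by end: (0,1)  (1,2)  (5,6)  (7,8)  (10,13)  (12,14)  (15,20)
take (0,1); take (1,2); take (5,6); take (7,8); take (10,13); take (15,20).
Selected 6 observations.

6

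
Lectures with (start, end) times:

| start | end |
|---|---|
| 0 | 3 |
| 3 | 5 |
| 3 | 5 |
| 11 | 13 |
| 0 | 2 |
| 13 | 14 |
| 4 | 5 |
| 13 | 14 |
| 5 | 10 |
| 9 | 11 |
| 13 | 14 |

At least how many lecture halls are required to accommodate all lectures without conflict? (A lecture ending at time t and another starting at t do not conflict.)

3

The answer is the maximum number of intervals overlapping at any instant.
Events (time:±→running): 0:+→1 0:+→2 2:-→1 3:-→0 3:+→1 3:+→2 4:+→3 … peak 3.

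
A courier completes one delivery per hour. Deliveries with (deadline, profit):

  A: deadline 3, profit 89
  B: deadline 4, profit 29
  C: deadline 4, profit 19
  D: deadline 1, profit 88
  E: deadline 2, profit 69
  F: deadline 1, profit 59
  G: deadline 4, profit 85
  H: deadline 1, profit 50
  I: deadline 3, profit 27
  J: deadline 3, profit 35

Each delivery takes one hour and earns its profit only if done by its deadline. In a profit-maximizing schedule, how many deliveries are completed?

Take jobs in profit order; each goes to the latest open slot no later than its deadline.
By profit: A(d3,89), D(d1,88), G(d4,85), E(d2,69), F(d1,59), H(d1,50), J(d3,35), B(d4,29), I(d3,27), C(d4,19)
A→slot 3; D→slot 1; G→slot 4; E→slot 2; F skipped; H skipped; J skipped; B skipped; I skipped; C skipped.
4 of 10 scheduled.

4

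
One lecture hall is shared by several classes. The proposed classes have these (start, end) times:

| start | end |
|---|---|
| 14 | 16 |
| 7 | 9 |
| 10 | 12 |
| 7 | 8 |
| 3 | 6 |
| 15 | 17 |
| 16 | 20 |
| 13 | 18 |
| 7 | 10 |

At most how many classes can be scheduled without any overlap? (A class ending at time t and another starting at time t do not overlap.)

5

Order by finish time; keep every interval that doesn't clash with the previous kept one.
By end time: (3,6), (7,8), (7,9), (7,10), (10,12), (14,16), (15,17), (13,18), (16,20).
Pick (3,6); next start ≥ 6 → (7,8); next start ≥ 8 → (10,12); next start ≥ 12 → (14,16); next start ≥ 16 → (16,20).
Selected 5 classes.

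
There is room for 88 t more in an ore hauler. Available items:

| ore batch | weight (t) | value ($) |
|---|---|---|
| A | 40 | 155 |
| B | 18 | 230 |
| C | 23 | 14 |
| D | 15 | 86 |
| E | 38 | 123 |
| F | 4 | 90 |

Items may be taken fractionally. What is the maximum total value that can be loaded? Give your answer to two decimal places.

596.61

Greedy by value/weight ratio, highest first.
Order: F (90/4=22.50) > B (230/18=12.78) > D (86/15=5.73) > A (155/40=3.88) > E (123/38=3.24) > C (14/23=0.61)
Fill: take F (4 @ 90) → take B (18 @ 230) → take D (15 @ 86) → take A (40 @ 155) → take 11/38 of E → 35.61; 88/88 used.
Total value = 596.61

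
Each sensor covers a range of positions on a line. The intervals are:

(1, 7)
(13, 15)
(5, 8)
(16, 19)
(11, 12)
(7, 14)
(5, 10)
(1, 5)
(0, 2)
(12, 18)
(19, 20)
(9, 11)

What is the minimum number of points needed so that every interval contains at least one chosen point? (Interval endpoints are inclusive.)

Process intervals by earliest right end; each time one isn't hit yet, stab at its right endpoint.
By right end: [0,2]  [1,5]  [1,7]  [5,8]  [5,10]  [9,11]  [11,12]  [7,14]  [13,15]  [12,18]  [16,19]  [19,20]
[0,2] uncovered → point at 2; [5,8] uncovered → point at 8; [9,11] uncovered → point at 11; [13,15] uncovered → point at 15; [16,19] uncovered → point at 19.
Points: 2, 8, 11, 15, 19 (5 total).

5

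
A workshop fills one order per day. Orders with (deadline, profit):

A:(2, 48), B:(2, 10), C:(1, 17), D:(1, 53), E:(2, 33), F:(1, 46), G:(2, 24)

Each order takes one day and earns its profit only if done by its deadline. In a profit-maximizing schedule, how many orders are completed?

2

By profit: D(d1,53), A(d2,48), F(d1,46), E(d2,33), G(d2,24), C(d1,17), B(d2,10)
D→slot 1; A→slot 2; F skipped; E skipped; G skipped; C skipped; B skipped.
2 of 7 scheduled.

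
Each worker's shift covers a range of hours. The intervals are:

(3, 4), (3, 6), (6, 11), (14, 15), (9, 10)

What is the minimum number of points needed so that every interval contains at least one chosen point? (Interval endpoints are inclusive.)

3

Process intervals by earliest right end; each time one isn't hit yet, stab at its right endpoint.
Sorted: [3,4] [3,6] [9,10] [6,11] [14,15]
{[3,4],[3,6]} hit by 4; {[9,10],[6,11]} hit by 10; {[14,15]} hit by 15.
Points: 4, 10, 15 (3 total).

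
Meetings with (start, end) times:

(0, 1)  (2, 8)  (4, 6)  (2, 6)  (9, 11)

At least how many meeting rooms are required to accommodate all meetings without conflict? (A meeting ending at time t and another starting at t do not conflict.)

The answer is the maximum number of intervals overlapping at any instant.
starts: [0, 2, 2, 4, 9]
ends:   [1, 6, 6, 8, 11]
s0→1 e1→0 s2→1 s2→2 s4→3  — peak 3.

3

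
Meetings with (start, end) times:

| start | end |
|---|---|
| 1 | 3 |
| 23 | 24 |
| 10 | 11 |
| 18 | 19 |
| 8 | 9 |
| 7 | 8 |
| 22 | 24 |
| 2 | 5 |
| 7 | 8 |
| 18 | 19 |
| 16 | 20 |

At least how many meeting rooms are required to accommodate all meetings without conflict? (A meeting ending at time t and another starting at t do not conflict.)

3

starts: [1, 2, 7, 7, 8, 10, 16, 18, 18, 22, 23]
ends:   [3, 5, 8, 8, 9, 11, 19, 19, 20, 24, 24]
s1→1 s2→2 e3→1 e5→0 s7→1 s7→2 e8→1 e8→0 s8→1 e9→0 s10→1 e11→0 s16→1 s18→2 s18→3  — peak 3.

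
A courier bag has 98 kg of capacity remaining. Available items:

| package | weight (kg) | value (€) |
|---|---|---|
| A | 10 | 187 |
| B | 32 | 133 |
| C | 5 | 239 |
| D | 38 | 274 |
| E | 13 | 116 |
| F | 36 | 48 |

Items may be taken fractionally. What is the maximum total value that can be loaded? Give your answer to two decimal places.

949.00

Order: C (239/5=47.80) > A (187/10=18.70) > E (116/13=8.92) > D (274/38=7.21) > B (133/32=4.16) > F (48/36=1.33)
Fill: take C (5 @ 239) → take A (10 @ 187) → take E (13 @ 116) → take D (38 @ 274) → take B (32 @ 133); 98/98 used.
Total value = 949.00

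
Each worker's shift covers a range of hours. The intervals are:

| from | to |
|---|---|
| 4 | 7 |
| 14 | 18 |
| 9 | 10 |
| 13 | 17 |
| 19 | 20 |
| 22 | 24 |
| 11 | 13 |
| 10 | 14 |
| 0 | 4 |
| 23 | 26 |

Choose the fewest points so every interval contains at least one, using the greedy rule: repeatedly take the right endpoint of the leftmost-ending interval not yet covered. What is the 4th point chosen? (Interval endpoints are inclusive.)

18

By right end: [0,4]  [4,7]  [9,10]  [11,13]  [10,14]  [13,17]  [14,18]  [19,20]  [22,24]  [23,26]
[0,4] uncovered → point at 4; [9,10] uncovered → point at 10; [11,13] uncovered → point at 13; [14,18] uncovered → point at 18; [19,20] uncovered → point at 20; [22,24] uncovered → point at 24.
Points: 4, 10, 13, 18, 20, 24 (6 total).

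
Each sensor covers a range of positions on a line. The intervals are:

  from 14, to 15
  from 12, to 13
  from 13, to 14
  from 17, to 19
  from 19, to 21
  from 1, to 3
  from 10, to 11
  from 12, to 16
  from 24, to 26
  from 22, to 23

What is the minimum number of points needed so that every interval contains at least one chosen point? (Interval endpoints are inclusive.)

7

Process intervals by earliest right end; each time one isn't hit yet, stab at its right endpoint.
Sorted: [1,3] [10,11] [12,13] [13,14] [14,15] [12,16] [17,19] [19,21] [22,23] [24,26]
{[1,3]} hit by 3; {[10,11]} hit by 11; {[12,13],[13,14]} hit by 13; {[14,15],[12,16]} hit by 15; {[17,19],[19,21]} hit by 19; {[22,23]} hit by 23; {[24,26]} hit by 26.
Points: 3, 11, 13, 15, 19, 23, 26 (7 total).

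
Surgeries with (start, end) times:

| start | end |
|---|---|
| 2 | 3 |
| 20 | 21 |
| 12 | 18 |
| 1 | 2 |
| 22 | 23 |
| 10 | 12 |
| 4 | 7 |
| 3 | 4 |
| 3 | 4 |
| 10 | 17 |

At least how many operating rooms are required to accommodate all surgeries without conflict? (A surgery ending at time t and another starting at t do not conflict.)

2

Events (time:±→running): 1:+→1 2:-→0 2:+→1 3:-→0 3:+→1 3:+→2 … peak 2.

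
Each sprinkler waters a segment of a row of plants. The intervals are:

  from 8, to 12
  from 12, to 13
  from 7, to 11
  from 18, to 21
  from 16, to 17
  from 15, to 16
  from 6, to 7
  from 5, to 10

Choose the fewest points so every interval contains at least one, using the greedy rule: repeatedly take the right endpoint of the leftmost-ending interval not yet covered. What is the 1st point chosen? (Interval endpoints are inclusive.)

7

By right end: [6,7]  [5,10]  [7,11]  [8,12]  [12,13]  [15,16]  [16,17]  [18,21]
[6,7] uncovered → point at 7; [8,12] uncovered → point at 12; [15,16] uncovered → point at 16; [18,21] uncovered → point at 21.
Points: 7, 12, 16, 21 (4 total).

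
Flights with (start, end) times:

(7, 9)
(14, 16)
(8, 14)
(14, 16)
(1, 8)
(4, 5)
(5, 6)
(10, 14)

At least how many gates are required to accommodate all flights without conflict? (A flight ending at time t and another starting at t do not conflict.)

2

starts: [1, 4, 5, 7, 8, 10, 14, 14]
ends:   [5, 6, 8, 9, 14, 14, 16, 16]
s1→1 s4→2  — peak 2.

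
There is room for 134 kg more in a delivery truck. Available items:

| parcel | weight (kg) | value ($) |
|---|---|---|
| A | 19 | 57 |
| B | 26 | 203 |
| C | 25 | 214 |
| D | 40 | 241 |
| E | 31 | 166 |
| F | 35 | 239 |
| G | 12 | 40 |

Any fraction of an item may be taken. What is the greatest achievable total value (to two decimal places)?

939.84

Ratios (sorted): C 8.56, B 7.81, F 6.83, D 6.03, E 5.35, G 3.33, A 3.00
take C (25 @ 214); take B (26 @ 203); take F (35 @ 239); take D (40 @ 241); take 8/31 of E → 42.84. Capacity used 134/134.
Total value = 939.84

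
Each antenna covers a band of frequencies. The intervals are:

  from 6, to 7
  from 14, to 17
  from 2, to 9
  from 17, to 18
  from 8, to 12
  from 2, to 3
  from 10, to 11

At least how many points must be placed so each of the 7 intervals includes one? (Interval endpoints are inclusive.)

Sort by right endpoint; whenever an interval is uncovered, place a point at its right end.
Sorted: [2,3] [6,7] [2,9] [10,11] [8,12] [14,17] [17,18]
{[2,3]} hit by 3; {[6,7],[2,9]} hit by 7; {[10,11],[8,12]} hit by 11; {[14,17],[17,18]} hit by 17.
Points: 3, 7, 11, 17 (4 total).

4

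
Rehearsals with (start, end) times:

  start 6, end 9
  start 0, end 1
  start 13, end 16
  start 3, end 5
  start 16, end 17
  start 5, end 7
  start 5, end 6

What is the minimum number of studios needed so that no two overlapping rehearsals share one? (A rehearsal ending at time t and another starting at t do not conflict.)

Count concurrent intervals with a sweep; the peak is the room count.
Events (time:±→running): 0:+→1 1:-→0 3:+→1 5:-→0 5:+→1 5:+→2 … peak 2.

2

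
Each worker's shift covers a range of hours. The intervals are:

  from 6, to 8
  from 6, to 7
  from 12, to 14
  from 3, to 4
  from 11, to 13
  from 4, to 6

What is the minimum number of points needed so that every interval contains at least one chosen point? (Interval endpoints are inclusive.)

Process intervals by earliest right end; each time one isn't hit yet, stab at its right endpoint.
Sorted: [3,4] [4,6] [6,7] [6,8] [11,13] [12,14]
{[3,4],[4,6]} hit by 4; {[6,7],[6,8]} hit by 7; {[11,13],[12,14]} hit by 13.
Points: 4, 7, 13 (3 total).

3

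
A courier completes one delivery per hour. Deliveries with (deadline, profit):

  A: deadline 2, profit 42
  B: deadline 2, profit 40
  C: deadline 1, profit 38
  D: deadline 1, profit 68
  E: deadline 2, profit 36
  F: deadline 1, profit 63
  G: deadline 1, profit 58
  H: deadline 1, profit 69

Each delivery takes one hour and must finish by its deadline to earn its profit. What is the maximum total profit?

Profit order: H=69 D=68 F=63 G=58 A=42 B=40 C=38 E=36
Assign: H→slot 1, D skipped, F skipped, G skipped, A→slot 2, B skipped, C skipped, E skipped.
Slots: [1:H] [2:A]
Profit = 69 + 42 = 111

111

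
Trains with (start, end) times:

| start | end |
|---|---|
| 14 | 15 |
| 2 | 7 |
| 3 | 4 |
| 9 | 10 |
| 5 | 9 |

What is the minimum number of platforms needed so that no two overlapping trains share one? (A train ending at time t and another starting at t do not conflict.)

2

starts: [2, 3, 5, 9, 14]
ends:   [4, 7, 9, 10, 15]
s2→1 s3→2  — peak 2.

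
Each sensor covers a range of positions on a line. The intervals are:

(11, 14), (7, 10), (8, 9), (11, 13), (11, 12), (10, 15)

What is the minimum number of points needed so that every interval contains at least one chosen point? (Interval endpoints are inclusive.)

Process intervals by earliest right end; each time one isn't hit yet, stab at its right endpoint.
By right end: [8,9]  [7,10]  [11,12]  [11,13]  [11,14]  [10,15]
[8,9] uncovered → point at 9; [11,12] uncovered → point at 12.
Points: 9, 12 (2 total).

2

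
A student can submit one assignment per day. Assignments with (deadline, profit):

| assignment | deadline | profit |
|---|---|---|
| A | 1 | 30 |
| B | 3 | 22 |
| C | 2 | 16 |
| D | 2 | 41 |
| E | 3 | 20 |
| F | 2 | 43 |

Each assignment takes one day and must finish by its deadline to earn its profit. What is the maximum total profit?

Sort by profit descending; place each in the latest free slot ≤ its deadline.
Profit order: F=43 D=41 A=30 B=22 E=20 C=16
Assign: F→slot 2, D→slot 1, A skipped, B→slot 3, E skipped, C skipped.
Slots: [1:D] [2:F] [3:B]
Profit = 41 + 43 + 22 = 106

106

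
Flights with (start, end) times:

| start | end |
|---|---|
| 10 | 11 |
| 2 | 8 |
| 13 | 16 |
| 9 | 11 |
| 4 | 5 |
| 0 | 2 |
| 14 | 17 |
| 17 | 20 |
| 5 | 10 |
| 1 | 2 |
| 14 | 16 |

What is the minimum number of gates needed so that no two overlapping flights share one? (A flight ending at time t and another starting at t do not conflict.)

Count concurrent intervals with a sweep; the peak is the room count.
starts: [0, 1, 2, 4, 5, 9, 10, 13, 14, 14, 17]
ends:   [2, 2, 5, 8, 10, 11, 11, 16, 16, 17, 20]
s0→1 s1→2 e2→1 e2→0 s2→1 s4→2 e5→1 s5→2 e8→1 s9→2 e10→1 s10→2 e11→1 e11→0 s13→1 s14→2 s14→3  — peak 3.

3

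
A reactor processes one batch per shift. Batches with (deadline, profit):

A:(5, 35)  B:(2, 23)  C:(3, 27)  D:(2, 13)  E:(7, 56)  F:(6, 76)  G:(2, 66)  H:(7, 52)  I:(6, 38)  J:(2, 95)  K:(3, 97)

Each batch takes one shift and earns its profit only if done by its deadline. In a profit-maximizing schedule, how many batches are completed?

7

Sort by profit descending; place each in the latest free slot ≤ its deadline.
By profit: K(d3,97), J(d2,95), F(d6,76), G(d2,66), E(d7,56), H(d7,52), I(d6,38), A(d5,35), C(d3,27), B(d2,23), D(d2,13)
K→slot 3; J→slot 2; F→slot 6; G→slot 1; E→slot 7; H→slot 5; I→slot 4; A skipped; C skipped; B skipped; D skipped.
7 of 11 scheduled.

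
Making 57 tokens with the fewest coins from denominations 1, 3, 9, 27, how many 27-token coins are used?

57 − 2×27→3 − 1×3→0
Count of 27: 2

2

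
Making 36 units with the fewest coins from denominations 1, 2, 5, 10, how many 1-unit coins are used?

36 − 3×10→6 − 1×5→1 − 1×1→0
Count of 1: 1

1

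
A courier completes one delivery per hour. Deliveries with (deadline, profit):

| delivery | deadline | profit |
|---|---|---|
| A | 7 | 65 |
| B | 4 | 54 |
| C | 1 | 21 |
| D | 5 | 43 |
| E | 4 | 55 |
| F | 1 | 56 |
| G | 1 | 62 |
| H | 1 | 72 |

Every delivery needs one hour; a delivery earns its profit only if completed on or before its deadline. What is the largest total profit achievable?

289

Take jobs in profit order; each goes to the latest open slot no later than its deadline.
Profit order: H=72 A=65 G=62 F=56 E=55 B=54 D=43 C=21
Assign: H→slot 1, A→slot 7, G skipped, F skipped, E→slot 4, B→slot 3, D→slot 5, C skipped.
Slots: [1:H] [3:B] [4:E] [5:D] [7:A]
Profit = 72 + 54 + 55 + 43 + 65 = 289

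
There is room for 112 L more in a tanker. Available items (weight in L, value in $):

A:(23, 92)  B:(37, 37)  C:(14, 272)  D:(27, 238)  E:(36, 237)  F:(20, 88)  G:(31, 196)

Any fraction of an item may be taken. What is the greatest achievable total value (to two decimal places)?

Greedy by value/weight ratio, highest first.
Order: C (272/14=19.43) > D (238/27=8.81) > E (237/36=6.58) > G (196/31=6.32) > F (88/20=4.40) > A (92/23=4.00) > B (37/37=1.00)
Fill: take C (14 @ 272) → take D (27 @ 238) → take E (36 @ 237) → take G (31 @ 196) → take 4/20 of F → 17.60; 112/112 used.
Total value = 960.60

960.60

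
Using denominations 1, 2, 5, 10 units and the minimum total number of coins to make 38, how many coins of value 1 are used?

Use the largest denomination that fits, subtract, and repeat.
38 − 3×10→8 − 1×5→3 − 1×2→1 − 1×1→0
Count of 1: 1

1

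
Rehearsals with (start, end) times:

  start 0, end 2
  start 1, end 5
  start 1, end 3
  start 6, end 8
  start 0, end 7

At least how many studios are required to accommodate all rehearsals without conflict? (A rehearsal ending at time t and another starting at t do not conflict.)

4

Events (time:±→running): 0:+→1 0:+→2 1:+→3 1:+→4 … peak 4.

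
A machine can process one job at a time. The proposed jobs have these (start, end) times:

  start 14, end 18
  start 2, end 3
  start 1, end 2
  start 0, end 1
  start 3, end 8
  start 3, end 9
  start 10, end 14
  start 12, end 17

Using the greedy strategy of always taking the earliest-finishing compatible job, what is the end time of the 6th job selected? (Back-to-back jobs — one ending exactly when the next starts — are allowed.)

Greedy by earliest finish: after sorting by end time, pick each interval compatible with the last pick.
By end time: (0,1), (1,2), (2,3), (3,8), (3,9), (10,14), (12,17), (14,18).
Pick (0,1); next start ≥ 1 → (1,2); next start ≥ 2 → (2,3); next start ≥ 3 → (3,8); next start ≥ 8 → (10,14); next start ≥ 14 → (14,18).
Selected: (0,1) (1,2) (2,3) (3,8) (10,14) (14,18)

18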